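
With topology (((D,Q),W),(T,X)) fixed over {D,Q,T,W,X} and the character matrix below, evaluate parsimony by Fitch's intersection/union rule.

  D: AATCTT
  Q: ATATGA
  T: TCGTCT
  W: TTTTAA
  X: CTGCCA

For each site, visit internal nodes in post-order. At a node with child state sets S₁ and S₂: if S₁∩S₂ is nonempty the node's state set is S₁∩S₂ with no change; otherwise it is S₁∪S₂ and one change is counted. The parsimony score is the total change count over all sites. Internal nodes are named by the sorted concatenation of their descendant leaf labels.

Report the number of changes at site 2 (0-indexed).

2

[col 0] DQ: children D:{A}, Q:{A} ∩→ {A}; cost 0
[col 0] DQW: children DQ:{A}, W:{T} ∪→ {A,T}; cost 1
[col 0] TX: children T:{T}, X:{C} ∪→ {C,T}; cost 1
[col 0] DQTWX: children DQW:{A,T}, TX:{C,T} ∩→ {T}; cost 0
[col 1] DQ: children D:{A}, Q:{T} ∪→ {A,T}; cost 1
[col 1] DQW: children DQ:{A,T}, W:{T} ∩→ {T}; cost 0
[col 1] TX: children T:{C}, X:{T} ∪→ {C,T}; cost 1
[col 1] DQTWX: children DQW:{T}, TX:{C,T} ∩→ {T}; cost 0
[col 2] DQ: children D:{T}, Q:{A} ∪→ {A,T}; cost 1
[col 2] DQW: children DQ:{A,T}, W:{T} ∩→ {T}; cost 0
[col 2] TX: children T:{G}, X:{G} ∩→ {G}; cost 0
[col 2] DQTWX: children DQW:{T}, TX:{G} ∪→ {G,T}; cost 1
[col 3] DQ: children D:{C}, Q:{T} ∪→ {C,T}; cost 1
[col 3] DQW: children DQ:{C,T}, W:{T} ∩→ {T}; cost 0
[col 3] TX: children T:{T}, X:{C} ∪→ {C,T}; cost 1
[col 3] DQTWX: children DQW:{T}, TX:{C,T} ∩→ {T}; cost 0
[col 4] DQ: children D:{T}, Q:{G} ∪→ {G,T}; cost 1
[col 4] DQW: children DQ:{G,T}, W:{A} ∪→ {A,G,T}; cost 1
[col 4] TX: children T:{C}, X:{C} ∩→ {C}; cost 0
[col 4] DQTWX: children DQW:{A,G,T}, TX:{C} ∪→ {A,C,G,T}; cost 1
[col 5] DQ: children D:{T}, Q:{A} ∪→ {A,T}; cost 1
[col 5] DQW: children DQ:{A,T}, W:{A} ∩→ {A}; cost 0
[col 5] TX: children T:{T}, X:{A} ∪→ {A,T}; cost 1
[col 5] DQTWX: children DQW:{A}, TX:{A,T} ∩→ {A}; cost 0
per-site changes: [2, 2, 2, 2, 3, 2]; total = 13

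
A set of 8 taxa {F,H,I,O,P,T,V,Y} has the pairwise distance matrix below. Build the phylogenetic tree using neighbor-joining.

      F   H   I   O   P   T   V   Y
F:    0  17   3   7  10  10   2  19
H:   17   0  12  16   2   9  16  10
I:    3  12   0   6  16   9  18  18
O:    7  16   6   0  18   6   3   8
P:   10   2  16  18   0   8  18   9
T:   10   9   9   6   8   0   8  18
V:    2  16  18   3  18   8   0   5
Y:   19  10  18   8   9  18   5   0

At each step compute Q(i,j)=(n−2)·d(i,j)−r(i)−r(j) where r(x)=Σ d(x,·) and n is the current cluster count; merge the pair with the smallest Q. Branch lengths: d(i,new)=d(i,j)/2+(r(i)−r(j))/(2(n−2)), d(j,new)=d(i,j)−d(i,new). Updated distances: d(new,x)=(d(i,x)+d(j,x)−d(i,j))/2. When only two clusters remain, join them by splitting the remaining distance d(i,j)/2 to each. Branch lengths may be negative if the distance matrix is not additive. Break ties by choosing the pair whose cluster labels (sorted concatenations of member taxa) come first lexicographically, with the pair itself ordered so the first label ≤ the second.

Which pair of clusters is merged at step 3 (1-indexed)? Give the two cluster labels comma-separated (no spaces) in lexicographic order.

F,I

iteration 1: select H,P (d=2, Q=-151); attach at lengths (13/12, 11/12); label the merged cluster HP
  updated: d(F,HP)=25/2, d(HP,I)=13, d(HP,O)=16, d(HP,T)=15/2, d(HP,V)=16, d(HP,Y)=17/2
iteration 2: select HP,Y (d=17/2, Q=-215/2); attach at lengths (79/20, 91/20); label the merged cluster HPY
  updated: d(F,HPY)=23/2, d(HPY,I)=45/4, d(HPY,O)=31/4, d(HPY,T)=17/2, d(HPY,V)=25/4
iteration 3: select F,I (d=3, Q=-275/4); attach at lengths (-7/32, 103/32); label the merged cluster FI
  updated: d(FI,HPY)=79/8, d(FI,O)=5, d(FI,T)=8, d(FI,V)=17/2
iteration 4: select HPY,V (d=25/4, Q=-315/8); attach at lengths (203/48, 97/48); label the merged cluster HPVY
  updated: d(FI,HPVY)=97/16, d(HPVY,O)=9/4, d(HPVY,T)=41/8
iteration 5: select FI,O (d=5, Q=-357/16); attach at lengths (253/64, 67/64); label the merged cluster FIO
  updated: d(FIO,HPVY)=53/32, d(FIO,T)=9/2
iteration 6: select FIO,HPVY (d=53/32, Q=-361/32); attach at lengths (33/64, 73/64); label the merged cluster FHIOPVY
  updated: d(FHIOPVY,T)=255/64
iteration 7: select FHIOPVY,T (d=255/64); attach at lengths (255/128, 255/128); label the merged cluster FHIOPTVY
final tree: ((((F:-7/32,I:103/32):253/64,O:67/64):33/64,(((H:13/12,P:11/12):79/20,Y:91/20):203/48,V:97/48):73/64):255/128,T:255/128)
total length: 1945/64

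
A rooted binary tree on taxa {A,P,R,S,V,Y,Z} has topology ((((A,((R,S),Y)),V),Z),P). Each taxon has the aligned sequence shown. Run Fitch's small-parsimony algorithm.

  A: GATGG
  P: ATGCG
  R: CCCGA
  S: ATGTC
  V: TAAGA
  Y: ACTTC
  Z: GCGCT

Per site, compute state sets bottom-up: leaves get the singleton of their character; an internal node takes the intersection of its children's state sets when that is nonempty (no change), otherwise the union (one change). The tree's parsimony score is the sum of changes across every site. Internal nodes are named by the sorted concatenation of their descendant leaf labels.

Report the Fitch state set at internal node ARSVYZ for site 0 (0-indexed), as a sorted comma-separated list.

RS@0: {C} ∪ {A} = {A,C} (union, +1)
RSY@0: {A,C} ∩ {A} = {A} (intersection, +0)
ARSY@0: {G} ∪ {A} = {A,G} (union, +1)
ARSVY@0: {A,G} ∪ {T} = {A,G,T} (union, +1)
ARSVYZ@0: {A,G,T} ∩ {G} = {G} (intersection, +0)
APRSVYZ@0: {G} ∪ {A} = {A,G} (union, +1)
RS@1: {C} ∪ {T} = {C,T} (union, +1)
RSY@1: {C,T} ∩ {C} = {C} (intersection, +0)
ARSY@1: {A} ∪ {C} = {A,C} (union, +1)
ARSVY@1: {A,C} ∩ {A} = {A} (intersection, +0)
ARSVYZ@1: {A} ∪ {C} = {A,C} (union, +1)
APRSVYZ@1: {A,C} ∪ {T} = {A,C,T} (union, +1)
RS@2: {C} ∪ {G} = {C,G} (union, +1)
RSY@2: {C,G} ∪ {T} = {C,G,T} (union, +1)
ARSY@2: {T} ∩ {C,G,T} = {T} (intersection, +0)
ARSVY@2: {T} ∪ {A} = {A,T} (union, +1)
ARSVYZ@2: {A,T} ∪ {G} = {A,G,T} (union, +1)
APRSVYZ@2: {A,G,T} ∩ {G} = {G} (intersection, +0)
RS@3: {G} ∪ {T} = {G,T} (union, +1)
RSY@3: {G,T} ∩ {T} = {T} (intersection, +0)
ARSY@3: {G} ∪ {T} = {G,T} (union, +1)
ARSVY@3: {G,T} ∩ {G} = {G} (intersection, +0)
ARSVYZ@3: {G} ∪ {C} = {C,G} (union, +1)
APRSVYZ@3: {C,G} ∩ {C} = {C} (intersection, +0)
RS@4: {A} ∪ {C} = {A,C} (union, +1)
RSY@4: {A,C} ∩ {C} = {C} (intersection, +0)
ARSY@4: {G} ∪ {C} = {C,G} (union, +1)
ARSVY@4: {C,G} ∪ {A} = {A,C,G} (union, +1)
ARSVYZ@4: {A,C,G} ∪ {T} = {A,C,G,T} (union, +1)
APRSVYZ@4: {A,C,G,T} ∩ {G} = {G} (intersection, +0)
per-site changes: [4, 4, 4, 3, 4]; total = 19

G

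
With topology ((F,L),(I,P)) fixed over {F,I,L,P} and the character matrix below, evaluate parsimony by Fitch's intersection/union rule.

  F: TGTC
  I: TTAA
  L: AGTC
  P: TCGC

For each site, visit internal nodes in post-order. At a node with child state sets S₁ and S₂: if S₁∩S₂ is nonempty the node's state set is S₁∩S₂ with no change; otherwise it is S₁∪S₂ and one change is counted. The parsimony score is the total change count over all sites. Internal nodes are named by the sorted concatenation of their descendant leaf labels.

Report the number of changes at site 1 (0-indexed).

2

[col 0] FL: children F:{T}, L:{A} ∪→ {A,T}; cost 1
[col 0] IP: children I:{T}, P:{T} ∩→ {T}; cost 0
[col 0] FILP: children FL:{A,T}, IP:{T} ∩→ {T}; cost 0
[col 1] FL: children F:{G}, L:{G} ∩→ {G}; cost 0
[col 1] IP: children I:{T}, P:{C} ∪→ {C,T}; cost 1
[col 1] FILP: children FL:{G}, IP:{C,T} ∪→ {C,G,T}; cost 1
[col 2] FL: children F:{T}, L:{T} ∩→ {T}; cost 0
[col 2] IP: children I:{A}, P:{G} ∪→ {A,G}; cost 1
[col 2] FILP: children FL:{T}, IP:{A,G} ∪→ {A,G,T}; cost 1
[col 3] FL: children F:{C}, L:{C} ∩→ {C}; cost 0
[col 3] IP: children I:{A}, P:{C} ∪→ {A,C}; cost 1
[col 3] FILP: children FL:{C}, IP:{A,C} ∩→ {C}; cost 0
per-site changes: [1, 2, 2, 1]; total = 6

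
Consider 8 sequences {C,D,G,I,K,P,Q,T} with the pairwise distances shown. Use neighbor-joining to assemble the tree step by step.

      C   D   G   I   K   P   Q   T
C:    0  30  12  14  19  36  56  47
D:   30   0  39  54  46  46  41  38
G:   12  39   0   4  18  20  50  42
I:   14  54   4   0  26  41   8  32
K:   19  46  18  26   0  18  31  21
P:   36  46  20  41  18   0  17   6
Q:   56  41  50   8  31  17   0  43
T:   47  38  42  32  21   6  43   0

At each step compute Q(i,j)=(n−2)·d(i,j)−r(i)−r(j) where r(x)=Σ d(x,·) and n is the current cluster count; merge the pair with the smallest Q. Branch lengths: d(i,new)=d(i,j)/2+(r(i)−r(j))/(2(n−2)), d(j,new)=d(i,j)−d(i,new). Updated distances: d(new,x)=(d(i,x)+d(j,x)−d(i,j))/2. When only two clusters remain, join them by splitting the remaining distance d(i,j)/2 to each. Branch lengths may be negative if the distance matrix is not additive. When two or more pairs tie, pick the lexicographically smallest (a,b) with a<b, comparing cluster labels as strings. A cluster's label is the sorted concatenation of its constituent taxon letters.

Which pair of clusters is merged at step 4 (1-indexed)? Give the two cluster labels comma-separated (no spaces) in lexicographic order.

CD,G

1. join I+Q (d=8, Q=-377) ⇒ IQ; edges |I|=-19/12, |Q|=115/12
  updated: d(C,IQ)=31, d(D,IQ)=87/2, d(G,IQ)=23, d(IQ,K)=49/2, d(IQ,P)=25, d(IQ,T)=67/2
2. join P+T (d=6, Q=-617/2) ⇒ PT; edges |P|=-13/20, |T|=133/20
  updated: d(C,PT)=77/2, d(D,PT)=39, d(G,PT)=28, d(IQ,PT)=105/4, d(K,PT)=33/2
3. join C+D (d=30, Q=-208) ⇒ CD; edges |C|=53/8, |D|=187/8
  updated: d(CD,G)=21/2, d(CD,IQ)=89/4, d(CD,K)=35/2, d(CD,PT)=95/4
4. join CD+G (d=21/2, Q=-122) ⇒ CDG; edges |CD|=13/3, |G|=37/6
  updated: d(CDG,IQ)=139/8, d(CDG,K)=25/2, d(CDG,PT)=165/8
5. join CDG+IQ (d=139/8, Q=-671/8) ⇒ CDGIQ; edges |CDG|=137/32, |IQ|=419/32
  updated: d(CDGIQ,K)=157/16, d(CDGIQ,PT)=59/4
6. join CDGIQ+K (d=157/16, Q=-657/16) ⇒ CDGIKQ; edges |CDGIQ|=129/32, |K|=185/32
  updated: d(CDGIKQ,PT)=343/32
7. join CDGIKQ+PT (d=343/32) ⇒ CDGIKPQT; edges |CDGIKQ|=343/64, |PT|=343/64
final tree: (((((C:53/8,D:187/8):13/3,G:37/6):137/32,(I:-19/12,Q:115/12):419/32):129/32,K:185/32):343/64,(P:-13/20,T:133/20):343/64)
total length: 2957/32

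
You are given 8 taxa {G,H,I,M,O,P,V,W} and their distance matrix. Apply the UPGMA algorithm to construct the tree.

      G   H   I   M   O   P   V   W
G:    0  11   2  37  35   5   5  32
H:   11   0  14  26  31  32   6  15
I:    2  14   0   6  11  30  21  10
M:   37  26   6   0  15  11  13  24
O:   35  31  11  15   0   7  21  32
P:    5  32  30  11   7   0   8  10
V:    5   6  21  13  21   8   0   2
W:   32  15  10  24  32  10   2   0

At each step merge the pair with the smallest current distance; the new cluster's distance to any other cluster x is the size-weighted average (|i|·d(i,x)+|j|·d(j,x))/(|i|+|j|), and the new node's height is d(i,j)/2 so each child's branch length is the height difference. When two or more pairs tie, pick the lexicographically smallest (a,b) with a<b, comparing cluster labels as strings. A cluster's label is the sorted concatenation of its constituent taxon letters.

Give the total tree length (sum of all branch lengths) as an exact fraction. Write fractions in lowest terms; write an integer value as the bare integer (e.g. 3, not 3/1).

232/5

step 1: merge (G,I) at d=2; branch lengths G→1, I→1; new cluster GI
  updated: d(GI,H)=25/2, d(GI,M)=43/2, d(GI,O)=23, d(GI,P)=35/2, d(GI,V)=13, d(GI,W)=21
step 2: merge (V,W) at d=2; branch lengths V→1, W→1; new cluster VW
  updated: d(GI,VW)=17, d(H,VW)=21/2, d(M,VW)=37/2, d(O,VW)=53/2, d(P,VW)=9
step 3: merge (O,P) at d=7; branch lengths O→7/2, P→7/2; new cluster OP
  updated: d(GI,OP)=81/4, d(H,OP)=63/2, d(M,OP)=13, d(OP,VW)=71/4
step 4: merge (H,VW) at d=21/2; branch lengths H→21/4, VW→17/4; new cluster HVW
  updated: d(GI,HVW)=31/2, d(HVW,M)=21, d(HVW,OP)=67/3
step 5: merge (M,OP) at d=13; branch lengths M→13/2, OP→3; new cluster MOP
  updated: d(GI,MOP)=62/3, d(HVW,MOP)=197/9
step 6: merge (GI,HVW) at d=31/2; branch lengths GI→27/4, HVW→5/2; new cluster GHIVW
  updated: d(GHIVW,MOP)=107/5
step 7: merge (GHIVW,MOP) at d=107/5; branch lengths GHIVW→59/20, MOP→21/5; new cluster GHIMOPVW
final tree: (((G:1,I:1):27/4,(H:21/4,(V:1,W:1):17/4):5/2):59/20,(M:13/2,(O:7/2,P:7/2):3):21/5)
total length: 232/5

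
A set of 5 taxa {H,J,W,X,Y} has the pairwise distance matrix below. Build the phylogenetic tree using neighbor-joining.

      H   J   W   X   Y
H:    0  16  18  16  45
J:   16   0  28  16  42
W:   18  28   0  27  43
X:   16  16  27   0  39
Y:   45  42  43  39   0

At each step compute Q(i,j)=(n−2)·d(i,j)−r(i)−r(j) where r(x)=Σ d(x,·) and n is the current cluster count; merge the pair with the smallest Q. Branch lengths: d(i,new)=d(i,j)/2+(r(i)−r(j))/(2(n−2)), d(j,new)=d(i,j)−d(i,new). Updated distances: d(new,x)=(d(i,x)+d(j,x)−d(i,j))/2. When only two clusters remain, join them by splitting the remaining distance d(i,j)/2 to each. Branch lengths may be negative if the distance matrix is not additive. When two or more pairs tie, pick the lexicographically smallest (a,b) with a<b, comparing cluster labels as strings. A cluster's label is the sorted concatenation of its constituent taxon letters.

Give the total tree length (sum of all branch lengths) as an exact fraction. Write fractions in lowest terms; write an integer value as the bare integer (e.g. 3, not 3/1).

1. join H+W (d=18, Q=-157) ⇒ HW; edges |H|=11/2, |W|=25/2
  updated: d(HW,J)=13, d(HW,X)=25/2, d(HW,Y)=35
2. join HW+Y (d=35, Q=-213/2) ⇒ HWY; edges |HW|=29/8, |Y|=251/8
  updated: d(HWY,J)=10, d(HWY,X)=33/4
3. join HWY+J (d=10, Q=-137/4) ⇒ HJWY; edges |HWY|=9/8, |J|=71/8
  updated: d(HJWY,X)=57/8
4. join HJWY+X (d=57/8) ⇒ HJWXY; edges |HJWY|=57/16, |X|=57/16
final tree: ((((H:11/2,W:25/2):29/8,Y:251/8):9/8,J:71/8):57/16,X:57/16)
total length: 561/8

561/8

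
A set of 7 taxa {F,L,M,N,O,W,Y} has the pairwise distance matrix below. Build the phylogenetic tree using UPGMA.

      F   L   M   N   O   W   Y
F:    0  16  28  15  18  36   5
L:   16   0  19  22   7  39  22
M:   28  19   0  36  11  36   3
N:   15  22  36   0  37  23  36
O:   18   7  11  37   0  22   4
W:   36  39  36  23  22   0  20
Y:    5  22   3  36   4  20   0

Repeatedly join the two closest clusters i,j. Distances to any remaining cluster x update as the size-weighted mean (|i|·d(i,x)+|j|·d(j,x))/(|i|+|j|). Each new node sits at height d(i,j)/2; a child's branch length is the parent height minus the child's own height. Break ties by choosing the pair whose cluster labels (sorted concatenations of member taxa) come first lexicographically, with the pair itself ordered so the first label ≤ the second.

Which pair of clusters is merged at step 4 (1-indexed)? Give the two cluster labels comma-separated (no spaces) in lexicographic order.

step 1: merge (M,Y) at d=3; branch lengths M→3/2, Y→3/2; new cluster MY
  updated: d(F,MY)=33/2, d(L,MY)=41/2, d(MY,N)=36, d(MY,O)=15/2, d(MY,W)=28
step 2: merge (L,O) at d=7; branch lengths L→7/2, O→7/2; new cluster LO
  updated: d(F,LO)=17, d(LO,MY)=14, d(LO,N)=59/2, d(LO,W)=61/2
step 3: merge (LO,MY) at d=14; branch lengths LO→7/2, MY→11/2; new cluster LMOY
  updated: d(F,LMOY)=67/4, d(LMOY,N)=131/4, d(LMOY,W)=117/4
step 4: merge (F,N) at d=15; branch lengths F→15/2, N→15/2; new cluster FN
  updated: d(FN,LMOY)=99/4, d(FN,W)=59/2
step 5: merge (FN,LMOY) at d=99/4; branch lengths FN→39/8, LMOY→43/8; new cluster FLMNOY
  updated: d(FLMNOY,W)=88/3
step 6: merge (FLMNOY,W) at d=88/3; branch lengths FLMNOY→55/24, W→44/3; new cluster FLMNOWY
final tree: (((F:15/2,N:15/2):39/8,((L:7/2,O:7/2):7/2,(M:3/2,Y:3/2):11/2):43/8):55/24,W:44/3)
total length: 1469/24

F,N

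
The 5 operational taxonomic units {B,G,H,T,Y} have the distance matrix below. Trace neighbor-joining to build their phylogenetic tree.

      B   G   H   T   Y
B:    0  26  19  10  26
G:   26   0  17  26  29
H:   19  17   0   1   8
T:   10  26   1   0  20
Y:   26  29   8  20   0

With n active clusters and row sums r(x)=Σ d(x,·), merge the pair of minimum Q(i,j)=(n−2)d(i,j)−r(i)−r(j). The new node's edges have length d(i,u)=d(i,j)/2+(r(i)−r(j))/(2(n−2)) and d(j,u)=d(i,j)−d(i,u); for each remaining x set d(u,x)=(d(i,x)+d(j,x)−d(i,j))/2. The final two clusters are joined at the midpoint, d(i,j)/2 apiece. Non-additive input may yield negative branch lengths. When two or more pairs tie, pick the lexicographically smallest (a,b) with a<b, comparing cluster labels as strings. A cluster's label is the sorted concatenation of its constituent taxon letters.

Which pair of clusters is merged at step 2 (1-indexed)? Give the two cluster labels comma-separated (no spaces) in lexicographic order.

iteration 1: select B,T (d=10, Q=-108); attach at lengths (9, 1); label the merged cluster BT
  updated: d(BT,G)=21, d(BT,H)=5, d(BT,Y)=18
iteration 2: select BT,G (d=21, Q=-69); attach at lengths (19/4, 65/4); label the merged cluster BGT
  updated: d(BGT,H)=1/2, d(BGT,Y)=13
iteration 3: select BGT,H (d=1/2, Q=-43/2); attach at lengths (11/4, -9/4); label the merged cluster BGHT
  updated: d(BGHT,Y)=41/4
iteration 4: select BGHT,Y (d=41/4); attach at lengths (41/8, 41/8); label the merged cluster BGHTY
final tree: ((((B:9,T:1):19/4,G:65/4):11/4,H:-9/4):41/8,Y:41/8)
total length: 167/4

BT,G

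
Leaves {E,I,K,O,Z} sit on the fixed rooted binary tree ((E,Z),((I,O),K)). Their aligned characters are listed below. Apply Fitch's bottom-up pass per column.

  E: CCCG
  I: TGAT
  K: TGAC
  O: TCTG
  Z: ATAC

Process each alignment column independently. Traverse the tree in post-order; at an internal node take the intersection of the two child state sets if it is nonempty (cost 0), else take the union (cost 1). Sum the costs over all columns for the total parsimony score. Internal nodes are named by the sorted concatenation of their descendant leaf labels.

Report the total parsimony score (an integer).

10

[col 0] EZ: children E:{C}, Z:{A} ∪→ {A,C}; cost 1
[col 0] IO: children I:{T}, O:{T} ∩→ {T}; cost 0
[col 0] IKO: children IO:{T}, K:{T} ∩→ {T}; cost 0
[col 0] EIKOZ: children EZ:{A,C}, IKO:{T} ∪→ {A,C,T}; cost 1
[col 1] EZ: children E:{C}, Z:{T} ∪→ {C,T}; cost 1
[col 1] IO: children I:{G}, O:{C} ∪→ {C,G}; cost 1
[col 1] IKO: children IO:{C,G}, K:{G} ∩→ {G}; cost 0
[col 1] EIKOZ: children EZ:{C,T}, IKO:{G} ∪→ {C,G,T}; cost 1
[col 2] EZ: children E:{C}, Z:{A} ∪→ {A,C}; cost 1
[col 2] IO: children I:{A}, O:{T} ∪→ {A,T}; cost 1
[col 2] IKO: children IO:{A,T}, K:{A} ∩→ {A}; cost 0
[col 2] EIKOZ: children EZ:{A,C}, IKO:{A} ∩→ {A}; cost 0
[col 3] EZ: children E:{G}, Z:{C} ∪→ {C,G}; cost 1
[col 3] IO: children I:{T}, O:{G} ∪→ {G,T}; cost 1
[col 3] IKO: children IO:{G,T}, K:{C} ∪→ {C,G,T}; cost 1
[col 3] EIKOZ: children EZ:{C,G}, IKO:{C,G,T} ∩→ {C,G}; cost 0
per-site changes: [2, 3, 2, 3]; total = 10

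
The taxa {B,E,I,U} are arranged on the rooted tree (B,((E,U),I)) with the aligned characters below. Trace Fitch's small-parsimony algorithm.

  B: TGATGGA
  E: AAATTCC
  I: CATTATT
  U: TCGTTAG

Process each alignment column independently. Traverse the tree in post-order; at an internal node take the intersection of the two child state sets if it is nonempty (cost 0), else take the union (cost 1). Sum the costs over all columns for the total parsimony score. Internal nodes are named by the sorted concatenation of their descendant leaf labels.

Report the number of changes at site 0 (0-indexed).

[col 0] EU: children E:{A}, U:{T} ∪→ {A,T}; cost 1
[col 0] EIU: children EU:{A,T}, I:{C} ∪→ {A,C,T}; cost 1
[col 0] BEIU: children B:{T}, EIU:{A,C,T} ∩→ {T}; cost 0
[col 1] EU: children E:{A}, U:{C} ∪→ {A,C}; cost 1
[col 1] EIU: children EU:{A,C}, I:{A} ∩→ {A}; cost 0
[col 1] BEIU: children B:{G}, EIU:{A} ∪→ {A,G}; cost 1
[col 2] EU: children E:{A}, U:{G} ∪→ {A,G}; cost 1
[col 2] EIU: children EU:{A,G}, I:{T} ∪→ {A,G,T}; cost 1
[col 2] BEIU: children B:{A}, EIU:{A,G,T} ∩→ {A}; cost 0
[col 3] EU: children E:{T}, U:{T} ∩→ {T}; cost 0
[col 3] EIU: children EU:{T}, I:{T} ∩→ {T}; cost 0
[col 3] BEIU: children B:{T}, EIU:{T} ∩→ {T}; cost 0
[col 4] EU: children E:{T}, U:{T} ∩→ {T}; cost 0
[col 4] EIU: children EU:{T}, I:{A} ∪→ {A,T}; cost 1
[col 4] BEIU: children B:{G}, EIU:{A,T} ∪→ {A,G,T}; cost 1
[col 5] EU: children E:{C}, U:{A} ∪→ {A,C}; cost 1
[col 5] EIU: children EU:{A,C}, I:{T} ∪→ {A,C,T}; cost 1
[col 5] BEIU: children B:{G}, EIU:{A,C,T} ∪→ {A,C,G,T}; cost 1
[col 6] EU: children E:{C}, U:{G} ∪→ {C,G}; cost 1
[col 6] EIU: children EU:{C,G}, I:{T} ∪→ {C,G,T}; cost 1
[col 6] BEIU: children B:{A}, EIU:{C,G,T} ∪→ {A,C,G,T}; cost 1
per-site changes: [2, 2, 2, 0, 2, 3, 3]; total = 14

2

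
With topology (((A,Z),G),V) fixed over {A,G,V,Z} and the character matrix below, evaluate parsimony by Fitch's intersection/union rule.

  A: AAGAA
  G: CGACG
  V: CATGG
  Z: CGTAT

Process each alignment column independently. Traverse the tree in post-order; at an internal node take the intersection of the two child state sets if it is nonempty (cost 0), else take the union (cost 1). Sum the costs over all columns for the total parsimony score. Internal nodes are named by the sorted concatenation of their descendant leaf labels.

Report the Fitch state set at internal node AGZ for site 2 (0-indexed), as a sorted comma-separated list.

AZ@0: {A} ∪ {C} = {A,C} (union, +1)
AGZ@0: {A,C} ∩ {C} = {C} (intersection, +0)
AGVZ@0: {C} ∩ {C} = {C} (intersection, +0)
AZ@1: {A} ∪ {G} = {A,G} (union, +1)
AGZ@1: {A,G} ∩ {G} = {G} (intersection, +0)
AGVZ@1: {G} ∪ {A} = {A,G} (union, +1)
AZ@2: {G} ∪ {T} = {G,T} (union, +1)
AGZ@2: {G,T} ∪ {A} = {A,G,T} (union, +1)
AGVZ@2: {A,G,T} ∩ {T} = {T} (intersection, +0)
AZ@3: {A} ∩ {A} = {A} (intersection, +0)
AGZ@3: {A} ∪ {C} = {A,C} (union, +1)
AGVZ@3: {A,C} ∪ {G} = {A,C,G} (union, +1)
AZ@4: {A} ∪ {T} = {A,T} (union, +1)
AGZ@4: {A,T} ∪ {G} = {A,G,T} (union, +1)
AGVZ@4: {A,G,T} ∩ {G} = {G} (intersection, +0)
per-site changes: [1, 2, 2, 2, 2]; total = 9

A,G,T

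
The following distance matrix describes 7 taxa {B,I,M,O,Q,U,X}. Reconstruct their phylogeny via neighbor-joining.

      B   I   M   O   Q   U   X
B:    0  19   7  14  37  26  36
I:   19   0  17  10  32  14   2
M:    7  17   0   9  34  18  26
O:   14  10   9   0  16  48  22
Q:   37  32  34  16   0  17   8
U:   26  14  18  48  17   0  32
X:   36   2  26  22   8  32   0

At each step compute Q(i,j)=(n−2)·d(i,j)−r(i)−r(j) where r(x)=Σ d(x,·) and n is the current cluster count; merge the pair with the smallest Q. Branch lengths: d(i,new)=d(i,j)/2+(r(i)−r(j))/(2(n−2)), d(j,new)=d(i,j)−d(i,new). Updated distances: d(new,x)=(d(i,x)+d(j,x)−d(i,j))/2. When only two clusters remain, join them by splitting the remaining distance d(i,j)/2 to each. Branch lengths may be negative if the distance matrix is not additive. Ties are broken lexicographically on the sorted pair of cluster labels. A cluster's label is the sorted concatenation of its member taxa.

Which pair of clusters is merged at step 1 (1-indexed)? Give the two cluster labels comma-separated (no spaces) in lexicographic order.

1. join Q+X (d=8, Q=-230) ⇒ QX; edges |Q|=29/5, |X|=11/5
  updated: d(B,QX)=65/2, d(I,QX)=13, d(M,QX)=26, d(O,QX)=15, d(QX,U)=41/2
2. join QX+U (d=41/2, Q=-303/2) ⇒ QUX; edges |QX|=125/16, |U|=203/16
  updated: d(B,QUX)=19, d(I,QUX)=13/4, d(M,QUX)=47/4, d(O,QUX)=85/4
3. join I+QUX (d=13/4, Q=-379/4) ⇒ IQUX; edges |I|=5/8, |QUX|=21/8
  updated: d(B,IQUX)=139/8, d(IQUX,M)=51/4, d(IQUX,O)=14
4. join B+M (d=7, Q=-425/8) ⇒ BM; edges |B|=189/32, |M|=35/32
  updated: d(BM,IQUX)=185/16, d(BM,O)=8
5. join BM+IQUX (d=185/16, Q=-537/16) ⇒ BIMQUX; edges |BM|=89/32, |IQUX|=281/32
  updated: d(BIMQUX,O)=167/32
6. join BIMQUX+O (d=167/32) ⇒ BIMOQUX; edges |BIMQUX|=167/64, |O|=167/64
final tree: (((B:189/32,M:35/32):89/32,(I:5/8,((Q:29/5,X:11/5):125/16,U:203/16):21/8):281/32):167/64,O:167/64)
total length: 1777/32

Q,X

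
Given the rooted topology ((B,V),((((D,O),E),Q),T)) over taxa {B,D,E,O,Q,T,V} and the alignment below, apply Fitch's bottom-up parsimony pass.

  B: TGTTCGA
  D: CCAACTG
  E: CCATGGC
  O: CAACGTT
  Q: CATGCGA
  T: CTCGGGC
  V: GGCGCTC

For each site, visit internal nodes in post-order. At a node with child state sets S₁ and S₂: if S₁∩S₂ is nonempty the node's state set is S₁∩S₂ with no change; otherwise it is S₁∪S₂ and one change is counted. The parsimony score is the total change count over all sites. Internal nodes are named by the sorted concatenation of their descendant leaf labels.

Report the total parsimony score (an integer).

site 0, node BV: B={T} ∪ V={G} → {G,T} (+1)
site 0, node DO: D={C} ∩ O={C} → {C} (+0)
site 0, node DEO: DO={C} ∩ E={C} → {C} (+0)
site 0, node DEOQ: DEO={C} ∩ Q={C} → {C} (+0)
site 0, node DEOQT: DEOQ={C} ∩ T={C} → {C} (+0)
site 0, node BDEOQTV: BV={G,T} ∪ DEOQT={C} → {C,G,T} (+1)
site 1, node BV: B={G} ∩ V={G} → {G} (+0)
site 1, node DO: D={C} ∪ O={A} → {A,C} (+1)
site 1, node DEO: DO={A,C} ∩ E={C} → {C} (+0)
site 1, node DEOQ: DEO={C} ∪ Q={A} → {A,C} (+1)
site 1, node DEOQT: DEOQ={A,C} ∪ T={T} → {A,C,T} (+1)
site 1, node BDEOQTV: BV={G} ∪ DEOQT={A,C,T} → {A,C,G,T} (+1)
site 2, node BV: B={T} ∪ V={C} → {C,T} (+1)
site 2, node DO: D={A} ∩ O={A} → {A} (+0)
site 2, node DEO: DO={A} ∩ E={A} → {A} (+0)
site 2, node DEOQ: DEO={A} ∪ Q={T} → {A,T} (+1)
site 2, node DEOQT: DEOQ={A,T} ∪ T={C} → {A,C,T} (+1)
site 2, node BDEOQTV: BV={C,T} ∩ DEOQT={A,C,T} → {C,T} (+0)
site 3, node BV: B={T} ∪ V={G} → {G,T} (+1)
site 3, node DO: D={A} ∪ O={C} → {A,C} (+1)
site 3, node DEO: DO={A,C} ∪ E={T} → {A,C,T} (+1)
site 3, node DEOQ: DEO={A,C,T} ∪ Q={G} → {A,C,G,T} (+1)
site 3, node DEOQT: DEOQ={A,C,G,T} ∩ T={G} → {G} (+0)
site 3, node BDEOQTV: BV={G,T} ∩ DEOQT={G} → {G} (+0)
site 4, node BV: B={C} ∩ V={C} → {C} (+0)
site 4, node DO: D={C} ∪ O={G} → {C,G} (+1)
site 4, node DEO: DO={C,G} ∩ E={G} → {G} (+0)
site 4, node DEOQ: DEO={G} ∪ Q={C} → {C,G} (+1)
site 4, node DEOQT: DEOQ={C,G} ∩ T={G} → {G} (+0)
site 4, node BDEOQTV: BV={C} ∪ DEOQT={G} → {C,G} (+1)
site 5, node BV: B={G} ∪ V={T} → {G,T} (+1)
site 5, node DO: D={T} ∩ O={T} → {T} (+0)
site 5, node DEO: DO={T} ∪ E={G} → {G,T} (+1)
site 5, node DEOQ: DEO={G,T} ∩ Q={G} → {G} (+0)
site 5, node DEOQT: DEOQ={G} ∩ T={G} → {G} (+0)
site 5, node BDEOQTV: BV={G,T} ∩ DEOQT={G} → {G} (+0)
site 6, node BV: B={A} ∪ V={C} → {A,C} (+1)
site 6, node DO: D={G} ∪ O={T} → {G,T} (+1)
site 6, node DEO: DO={G,T} ∪ E={C} → {C,G,T} (+1)
site 6, node DEOQ: DEO={C,G,T} ∪ Q={A} → {A,C,G,T} (+1)
site 6, node DEOQT: DEOQ={A,C,G,T} ∩ T={C} → {C} (+0)
site 6, node BDEOQTV: BV={A,C} ∩ DEOQT={C} → {C} (+0)
per-site changes: [2, 4, 3, 4, 3, 2, 4]; total = 22

22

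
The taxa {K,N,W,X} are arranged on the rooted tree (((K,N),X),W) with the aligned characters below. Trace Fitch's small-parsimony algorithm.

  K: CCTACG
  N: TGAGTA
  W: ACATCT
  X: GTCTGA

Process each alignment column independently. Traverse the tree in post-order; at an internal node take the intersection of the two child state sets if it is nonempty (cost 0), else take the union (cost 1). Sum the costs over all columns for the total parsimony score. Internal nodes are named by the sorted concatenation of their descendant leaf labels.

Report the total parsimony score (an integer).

13

site 0, node KN: K={C} ∪ N={T} → {C,T} (+1)
site 0, node KNX: KN={C,T} ∪ X={G} → {C,G,T} (+1)
site 0, node KNWX: KNX={C,G,T} ∪ W={A} → {A,C,G,T} (+1)
site 1, node KN: K={C} ∪ N={G} → {C,G} (+1)
site 1, node KNX: KN={C,G} ∪ X={T} → {C,G,T} (+1)
site 1, node KNWX: KNX={C,G,T} ∩ W={C} → {C} (+0)
site 2, node KN: K={T} ∪ N={A} → {A,T} (+1)
site 2, node KNX: KN={A,T} ∪ X={C} → {A,C,T} (+1)
site 2, node KNWX: KNX={A,C,T} ∩ W={A} → {A} (+0)
site 3, node KN: K={A} ∪ N={G} → {A,G} (+1)
site 3, node KNX: KN={A,G} ∪ X={T} → {A,G,T} (+1)
site 3, node KNWX: KNX={A,G,T} ∩ W={T} → {T} (+0)
site 4, node KN: K={C} ∪ N={T} → {C,T} (+1)
site 4, node KNX: KN={C,T} ∪ X={G} → {C,G,T} (+1)
site 4, node KNWX: KNX={C,G,T} ∩ W={C} → {C} (+0)
site 5, node KN: K={G} ∪ N={A} → {A,G} (+1)
site 5, node KNX: KN={A,G} ∩ X={A} → {A} (+0)
site 5, node KNWX: KNX={A} ∪ W={T} → {A,T} (+1)
per-site changes: [3, 2, 2, 2, 2, 2]; total = 13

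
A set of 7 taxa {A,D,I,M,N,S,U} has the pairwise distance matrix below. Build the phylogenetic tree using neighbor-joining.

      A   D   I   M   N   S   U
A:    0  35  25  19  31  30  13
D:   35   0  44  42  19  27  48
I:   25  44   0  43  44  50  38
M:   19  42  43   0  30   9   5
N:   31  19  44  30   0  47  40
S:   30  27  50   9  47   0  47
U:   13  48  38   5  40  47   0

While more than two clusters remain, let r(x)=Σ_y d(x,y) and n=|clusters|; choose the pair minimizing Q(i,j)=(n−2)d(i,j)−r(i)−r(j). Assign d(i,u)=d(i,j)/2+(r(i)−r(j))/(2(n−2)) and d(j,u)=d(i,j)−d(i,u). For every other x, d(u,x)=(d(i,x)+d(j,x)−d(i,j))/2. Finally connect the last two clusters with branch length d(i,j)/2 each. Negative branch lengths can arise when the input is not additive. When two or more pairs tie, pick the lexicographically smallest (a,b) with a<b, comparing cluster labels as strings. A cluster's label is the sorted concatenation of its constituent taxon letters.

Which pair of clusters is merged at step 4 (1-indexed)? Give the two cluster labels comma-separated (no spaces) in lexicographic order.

A,U

iteration 1: select D,N (d=19, Q=-331); attach at lengths (99/10, 91/10); label the merged cluster DN
  updated: d(A,DN)=47/2, d(DN,I)=69/2, d(DN,M)=53/2, d(DN,S)=55/2, d(DN,U)=69/2
iteration 2: select M,S (d=9, Q=-230); attach at lengths (-25/8, 97/8); label the merged cluster MS
  updated: d(A,MS)=20, d(DN,MS)=45/2, d(I,MS)=42, d(MS,U)=43/2
iteration 3: select DN,MS (d=45/2, Q=-307/2); attach at lengths (51/4, 39/4); label the merged cluster DMNS
  updated: d(A,DMNS)=21/2, d(DMNS,I)=27, d(DMNS,U)=67/4
iteration 4: select A,U (d=13, Q=-361/4); attach at lengths (27/16, 181/16); label the merged cluster AU
  updated: d(AU,DMNS)=57/8, d(AU,I)=25
iteration 5: select AU,DMNS (d=57/8, Q=-473/8); attach at lengths (41/16, 73/16); label the merged cluster ADMNSU
  updated: d(ADMNSU,I)=359/16
iteration 6: select ADMNSU,I (d=359/16); attach at lengths (359/32, 359/32); label the merged cluster ADIMNSU
final tree: (((A:27/16,U:181/16):41/16,((D:99/10,N:91/10):51/4,(M:-25/8,S:97/8):39/4):73/16):359/32,I:359/32)
total length: 1489/16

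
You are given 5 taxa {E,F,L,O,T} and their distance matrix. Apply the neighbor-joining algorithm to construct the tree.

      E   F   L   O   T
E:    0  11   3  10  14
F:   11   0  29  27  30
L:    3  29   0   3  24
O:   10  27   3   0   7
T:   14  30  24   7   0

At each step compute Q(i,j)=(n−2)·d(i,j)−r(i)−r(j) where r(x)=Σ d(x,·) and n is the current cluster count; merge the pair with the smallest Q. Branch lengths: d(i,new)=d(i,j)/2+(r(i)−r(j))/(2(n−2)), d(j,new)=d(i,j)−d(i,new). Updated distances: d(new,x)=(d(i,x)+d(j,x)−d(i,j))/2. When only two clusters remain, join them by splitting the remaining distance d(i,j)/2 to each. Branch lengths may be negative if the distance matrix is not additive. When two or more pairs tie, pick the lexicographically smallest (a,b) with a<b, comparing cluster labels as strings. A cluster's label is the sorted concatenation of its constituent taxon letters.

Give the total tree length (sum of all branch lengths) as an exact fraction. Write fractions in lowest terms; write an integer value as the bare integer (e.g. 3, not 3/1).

1. join E+F (d=11, Q=-102) ⇒ EF; edges |E|=-13/3, |F|=46/3
  updated: d(EF,L)=21/2, d(EF,O)=13, d(EF,T)=33/2
2. join EF+L (d=21/2, Q=-113/2) ⇒ EFL; edges |EF|=47/8, |L|=37/8
  updated: d(EFL,O)=11/4, d(EFL,T)=15
3. join EFL+O (d=11/4, Q=-99/4) ⇒ EFLO; edges |EFL|=43/8, |O|=-21/8
  updated: d(EFLO,T)=77/8
4. join EFLO+T (d=77/8) ⇒ EFLOT; edges |EFLO|=77/16, |T|=77/16
final tree: ((((E:-13/3,F:46/3):47/8,L:37/8):43/8,O:-21/8):77/16,T:77/16)
total length: 271/8

271/8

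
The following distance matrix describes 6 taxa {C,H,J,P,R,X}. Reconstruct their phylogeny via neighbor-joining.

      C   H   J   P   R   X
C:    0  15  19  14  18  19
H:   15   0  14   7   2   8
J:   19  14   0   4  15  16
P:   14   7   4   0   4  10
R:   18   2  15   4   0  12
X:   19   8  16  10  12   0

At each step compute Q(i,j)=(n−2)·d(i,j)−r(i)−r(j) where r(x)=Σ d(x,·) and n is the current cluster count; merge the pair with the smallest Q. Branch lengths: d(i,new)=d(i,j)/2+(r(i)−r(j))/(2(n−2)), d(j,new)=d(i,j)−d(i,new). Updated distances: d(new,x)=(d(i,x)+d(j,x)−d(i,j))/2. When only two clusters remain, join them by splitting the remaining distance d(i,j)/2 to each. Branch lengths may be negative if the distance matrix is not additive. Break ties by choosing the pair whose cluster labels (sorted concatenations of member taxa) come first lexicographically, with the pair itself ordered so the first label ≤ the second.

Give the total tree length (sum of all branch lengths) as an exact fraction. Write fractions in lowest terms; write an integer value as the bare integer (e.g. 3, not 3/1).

step 1: merge (J,P) at d=4, Q=-91; branch lengths J→45/8, P→-13/8; new cluster JP
  updated: d(C,JP)=29/2, d(H,JP)=17/2, d(JP,R)=15/2, d(JP,X)=11
step 2: merge (H,R) at d=2, Q=-67; branch lengths H→0, R→2; new cluster HR
  updated: d(C,HR)=31/2, d(HR,JP)=7, d(HR,X)=9
step 3: merge (C,JP) at d=29/2, Q=-105/2; branch lengths C→91/8, JP→25/8; new cluster CJP
  updated: d(CJP,HR)=4, d(CJP,X)=31/4
step 4: merge (CJP,HR) at d=4, Q=-83/4; branch lengths CJP→11/8, HR→21/8; new cluster CHJPR
  updated: d(CHJPR,X)=51/8
step 5: merge (CHJPR,X) at d=51/8; branch lengths CHJPR→51/16, X→51/16; new cluster CHJPRX
final tree: (((C:91/8,(J:45/8,P:-13/8):25/8):11/8,(H:0,R:2):21/8):51/16,X:51/16)
total length: 247/8

247/8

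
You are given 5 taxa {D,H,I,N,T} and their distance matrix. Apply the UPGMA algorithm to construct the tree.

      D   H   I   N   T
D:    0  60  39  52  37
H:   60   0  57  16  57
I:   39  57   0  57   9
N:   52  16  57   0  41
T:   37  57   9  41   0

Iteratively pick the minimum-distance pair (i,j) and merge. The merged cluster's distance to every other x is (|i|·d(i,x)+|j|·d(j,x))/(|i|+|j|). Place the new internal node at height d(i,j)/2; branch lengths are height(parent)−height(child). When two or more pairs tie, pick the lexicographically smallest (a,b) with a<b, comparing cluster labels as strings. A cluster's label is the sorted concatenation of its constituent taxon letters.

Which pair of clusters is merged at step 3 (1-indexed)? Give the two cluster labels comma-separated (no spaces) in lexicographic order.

1. join I+T (d=9) ⇒ IT; edges |I|=9/2, |T|=9/2
  updated: d(D,IT)=38, d(H,IT)=57, d(IT,N)=49
2. join H+N (d=16) ⇒ HN; edges |H|=8, |N|=8
  updated: d(D,HN)=56, d(HN,IT)=53
3. join D+IT (d=38) ⇒ DIT; edges |D|=19, |IT|=29/2
  updated: d(DIT,HN)=54
4. join DIT+HN (d=54) ⇒ DHINT; edges |DIT|=8, |HN|=19
final tree: ((D:19,(I:9/2,T:9/2):29/2):8,(H:8,N:8):19)
total length: 171/2

D,IT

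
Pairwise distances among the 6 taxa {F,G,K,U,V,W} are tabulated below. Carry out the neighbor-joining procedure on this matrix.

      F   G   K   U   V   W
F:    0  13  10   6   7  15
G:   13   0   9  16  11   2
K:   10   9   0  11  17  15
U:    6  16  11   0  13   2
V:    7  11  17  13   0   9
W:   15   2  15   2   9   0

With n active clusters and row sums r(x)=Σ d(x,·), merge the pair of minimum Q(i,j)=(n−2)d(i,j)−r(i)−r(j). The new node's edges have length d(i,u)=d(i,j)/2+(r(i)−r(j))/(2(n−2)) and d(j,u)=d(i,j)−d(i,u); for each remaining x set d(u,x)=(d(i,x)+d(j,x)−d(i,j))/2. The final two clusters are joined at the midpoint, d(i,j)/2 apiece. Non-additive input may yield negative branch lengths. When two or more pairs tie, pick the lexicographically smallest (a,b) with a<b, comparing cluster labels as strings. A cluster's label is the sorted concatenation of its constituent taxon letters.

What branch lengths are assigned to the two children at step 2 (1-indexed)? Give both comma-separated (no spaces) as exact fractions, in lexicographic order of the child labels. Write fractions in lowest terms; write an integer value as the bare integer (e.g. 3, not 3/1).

11/6,31/6

step 1: merge (G,W) at d=2, Q=-86; branch lengths G→2, W→0; new cluster GW
  updated: d(F,GW)=13, d(GW,K)=11, d(GW,U)=8, d(GW,V)=9
step 2: merge (F,V) at d=7, Q=-61; branch lengths F→11/6, V→31/6; new cluster FV
  updated: d(FV,GW)=15/2, d(FV,K)=10, d(FV,U)=6
step 3: merge (FV,U) at d=6, Q=-73/2; branch lengths FV→21/8, U→27/8; new cluster FUV
  updated: d(FUV,GW)=19/4, d(FUV,K)=15/2
step 4: merge (FUV,GW) at d=19/4, Q=-93/4; branch lengths FUV→5/8, GW→33/8; new cluster FGUVW
  updated: d(FGUVW,K)=55/8
step 5: merge (FGUVW,K) at d=55/8; branch lengths FGUVW→55/16, K→55/16; new cluster FGKUVW
final tree: ((((F:11/6,V:31/6):21/8,U:27/8):5/8,(G:2,W:0):33/8):55/16,K:55/16)
total length: 213/8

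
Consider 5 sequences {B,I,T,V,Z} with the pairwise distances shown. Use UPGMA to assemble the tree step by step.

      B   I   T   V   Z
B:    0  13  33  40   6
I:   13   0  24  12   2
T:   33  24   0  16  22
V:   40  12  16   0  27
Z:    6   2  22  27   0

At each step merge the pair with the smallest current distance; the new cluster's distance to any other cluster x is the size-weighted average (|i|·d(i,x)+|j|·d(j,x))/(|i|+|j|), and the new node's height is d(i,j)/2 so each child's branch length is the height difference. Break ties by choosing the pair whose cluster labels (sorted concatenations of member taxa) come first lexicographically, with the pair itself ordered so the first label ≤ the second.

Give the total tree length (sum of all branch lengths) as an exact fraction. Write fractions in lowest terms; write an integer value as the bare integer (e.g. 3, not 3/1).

1. join I+Z (d=2) ⇒ IZ; edges |I|=1, |Z|=1
  updated: d(B,IZ)=19/2, d(IZ,T)=23, d(IZ,V)=39/2
2. join B+IZ (d=19/2) ⇒ BIZ; edges |B|=19/4, |IZ|=15/4
  updated: d(BIZ,T)=79/3, d(BIZ,V)=79/3
3. join T+V (d=16) ⇒ TV; edges |T|=8, |V|=8
  updated: d(BIZ,TV)=79/3
4. join BIZ+TV (d=79/3) ⇒ BITVZ; edges |BIZ|=101/12, |TV|=31/6
final tree: ((B:19/4,(I:1,Z:1):15/4):101/12,(T:8,V:8):31/6)
total length: 481/12

481/12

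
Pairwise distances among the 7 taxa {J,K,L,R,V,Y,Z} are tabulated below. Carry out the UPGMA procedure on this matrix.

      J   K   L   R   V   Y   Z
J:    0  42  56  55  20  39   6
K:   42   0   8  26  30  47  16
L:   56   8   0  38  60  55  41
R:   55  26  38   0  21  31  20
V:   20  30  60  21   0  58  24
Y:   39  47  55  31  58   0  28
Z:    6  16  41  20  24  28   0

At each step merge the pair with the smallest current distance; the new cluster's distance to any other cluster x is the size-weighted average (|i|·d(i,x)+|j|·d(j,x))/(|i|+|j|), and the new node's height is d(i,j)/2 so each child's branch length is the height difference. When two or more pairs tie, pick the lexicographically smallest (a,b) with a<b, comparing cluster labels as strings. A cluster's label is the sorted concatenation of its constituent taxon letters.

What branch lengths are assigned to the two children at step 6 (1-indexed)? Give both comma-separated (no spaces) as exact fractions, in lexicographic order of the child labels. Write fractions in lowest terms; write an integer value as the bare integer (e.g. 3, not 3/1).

35/16,43/2

1. join J+Z (d=6) ⇒ JZ; edges |J|=3, |Z|=3
  updated: d(JZ,K)=29, d(JZ,L)=97/2, d(JZ,R)=75/2, d(JZ,V)=22, d(JZ,Y)=67/2
2. join K+L (d=8) ⇒ KL; edges |K|=4, |L|=4
  updated: d(JZ,KL)=155/4, d(KL,R)=32, d(KL,V)=45, d(KL,Y)=51
3. join R+V (d=21) ⇒ RV; edges |R|=21/2, |V|=21/2
  updated: d(JZ,RV)=119/4, d(KL,RV)=77/2, d(RV,Y)=89/2
4. join JZ+RV (d=119/4) ⇒ JRVZ; edges |JZ|=95/8, |RV|=35/8
  updated: d(JRVZ,KL)=309/8, d(JRVZ,Y)=39
5. join JRVZ+KL (d=309/8) ⇒ JKLRVZ; edges |JRVZ|=71/16, |KL|=245/16
  updated: d(JKLRVZ,Y)=43
6. join JKLRVZ+Y (d=43) ⇒ JKLRVYZ; edges |JKLRVZ|=35/16, |Y|=43/2
final tree: ((((J:3,Z:3):95/8,(R:21/2,V:21/2):35/8):71/16,(K:4,L:4):245/16):35/16,Y:43/2)
total length: 1515/16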